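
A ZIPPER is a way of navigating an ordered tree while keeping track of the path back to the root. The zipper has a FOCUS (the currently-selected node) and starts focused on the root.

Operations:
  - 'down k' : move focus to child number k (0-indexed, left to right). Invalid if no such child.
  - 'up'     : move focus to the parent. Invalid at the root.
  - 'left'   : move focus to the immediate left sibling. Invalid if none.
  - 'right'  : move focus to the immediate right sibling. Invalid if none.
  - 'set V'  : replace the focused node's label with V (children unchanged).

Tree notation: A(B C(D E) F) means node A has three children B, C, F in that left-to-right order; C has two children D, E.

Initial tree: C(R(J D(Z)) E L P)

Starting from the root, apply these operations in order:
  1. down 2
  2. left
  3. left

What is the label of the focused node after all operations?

Answer: R

Derivation:
Step 1 (down 2): focus=L path=2 depth=1 children=[] left=['R', 'E'] right=['P'] parent=C
Step 2 (left): focus=E path=1 depth=1 children=[] left=['R'] right=['L', 'P'] parent=C
Step 3 (left): focus=R path=0 depth=1 children=['J', 'D'] left=[] right=['E', 'L', 'P'] parent=C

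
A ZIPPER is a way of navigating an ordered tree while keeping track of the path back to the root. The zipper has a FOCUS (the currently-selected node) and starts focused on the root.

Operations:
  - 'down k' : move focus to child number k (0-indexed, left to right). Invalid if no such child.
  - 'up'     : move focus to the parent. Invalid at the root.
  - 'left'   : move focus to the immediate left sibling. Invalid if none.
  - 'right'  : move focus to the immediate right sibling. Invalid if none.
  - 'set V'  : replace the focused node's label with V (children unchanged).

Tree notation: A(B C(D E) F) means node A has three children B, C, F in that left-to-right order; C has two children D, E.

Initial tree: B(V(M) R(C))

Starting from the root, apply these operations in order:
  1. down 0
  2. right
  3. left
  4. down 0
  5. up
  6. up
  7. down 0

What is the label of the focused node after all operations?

Step 1 (down 0): focus=V path=0 depth=1 children=['M'] left=[] right=['R'] parent=B
Step 2 (right): focus=R path=1 depth=1 children=['C'] left=['V'] right=[] parent=B
Step 3 (left): focus=V path=0 depth=1 children=['M'] left=[] right=['R'] parent=B
Step 4 (down 0): focus=M path=0/0 depth=2 children=[] left=[] right=[] parent=V
Step 5 (up): focus=V path=0 depth=1 children=['M'] left=[] right=['R'] parent=B
Step 6 (up): focus=B path=root depth=0 children=['V', 'R'] (at root)
Step 7 (down 0): focus=V path=0 depth=1 children=['M'] left=[] right=['R'] parent=B

Answer: V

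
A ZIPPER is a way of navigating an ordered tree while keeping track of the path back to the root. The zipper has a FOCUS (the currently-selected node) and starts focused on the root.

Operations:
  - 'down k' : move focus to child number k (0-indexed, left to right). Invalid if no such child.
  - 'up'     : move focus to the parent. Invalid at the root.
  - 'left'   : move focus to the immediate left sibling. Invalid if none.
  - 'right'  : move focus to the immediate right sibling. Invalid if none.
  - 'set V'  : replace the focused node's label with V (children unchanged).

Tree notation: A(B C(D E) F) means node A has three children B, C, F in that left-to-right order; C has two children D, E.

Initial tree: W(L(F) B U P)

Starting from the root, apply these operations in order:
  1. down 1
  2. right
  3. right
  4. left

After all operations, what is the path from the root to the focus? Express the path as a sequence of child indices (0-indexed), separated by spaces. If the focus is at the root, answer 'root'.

Step 1 (down 1): focus=B path=1 depth=1 children=[] left=['L'] right=['U', 'P'] parent=W
Step 2 (right): focus=U path=2 depth=1 children=[] left=['L', 'B'] right=['P'] parent=W
Step 3 (right): focus=P path=3 depth=1 children=[] left=['L', 'B', 'U'] right=[] parent=W
Step 4 (left): focus=U path=2 depth=1 children=[] left=['L', 'B'] right=['P'] parent=W

Answer: 2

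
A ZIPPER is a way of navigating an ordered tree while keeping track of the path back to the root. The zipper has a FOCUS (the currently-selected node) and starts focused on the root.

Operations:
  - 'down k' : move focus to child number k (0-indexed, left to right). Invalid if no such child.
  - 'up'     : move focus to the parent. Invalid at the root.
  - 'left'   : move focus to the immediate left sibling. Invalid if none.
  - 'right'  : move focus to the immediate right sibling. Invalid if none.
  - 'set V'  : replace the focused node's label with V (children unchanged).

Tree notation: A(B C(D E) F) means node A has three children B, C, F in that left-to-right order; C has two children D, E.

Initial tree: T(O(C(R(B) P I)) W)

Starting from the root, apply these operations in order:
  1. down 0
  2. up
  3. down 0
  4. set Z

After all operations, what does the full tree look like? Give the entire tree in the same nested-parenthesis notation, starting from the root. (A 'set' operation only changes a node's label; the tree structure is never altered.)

Answer: T(Z(C(R(B) P I)) W)

Derivation:
Step 1 (down 0): focus=O path=0 depth=1 children=['C'] left=[] right=['W'] parent=T
Step 2 (up): focus=T path=root depth=0 children=['O', 'W'] (at root)
Step 3 (down 0): focus=O path=0 depth=1 children=['C'] left=[] right=['W'] parent=T
Step 4 (set Z): focus=Z path=0 depth=1 children=['C'] left=[] right=['W'] parent=T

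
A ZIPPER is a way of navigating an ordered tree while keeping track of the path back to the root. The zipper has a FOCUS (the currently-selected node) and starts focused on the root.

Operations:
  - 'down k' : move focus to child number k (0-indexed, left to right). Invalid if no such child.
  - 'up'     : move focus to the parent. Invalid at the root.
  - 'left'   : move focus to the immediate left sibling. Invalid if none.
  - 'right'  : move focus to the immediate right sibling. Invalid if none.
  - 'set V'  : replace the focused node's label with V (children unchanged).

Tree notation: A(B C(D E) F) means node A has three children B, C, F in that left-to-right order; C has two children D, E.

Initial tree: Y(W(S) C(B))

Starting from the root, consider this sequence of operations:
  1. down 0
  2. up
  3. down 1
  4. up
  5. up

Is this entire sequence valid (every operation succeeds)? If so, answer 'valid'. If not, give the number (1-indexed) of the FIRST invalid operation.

Answer: 5

Derivation:
Step 1 (down 0): focus=W path=0 depth=1 children=['S'] left=[] right=['C'] parent=Y
Step 2 (up): focus=Y path=root depth=0 children=['W', 'C'] (at root)
Step 3 (down 1): focus=C path=1 depth=1 children=['B'] left=['W'] right=[] parent=Y
Step 4 (up): focus=Y path=root depth=0 children=['W', 'C'] (at root)
Step 5 (up): INVALID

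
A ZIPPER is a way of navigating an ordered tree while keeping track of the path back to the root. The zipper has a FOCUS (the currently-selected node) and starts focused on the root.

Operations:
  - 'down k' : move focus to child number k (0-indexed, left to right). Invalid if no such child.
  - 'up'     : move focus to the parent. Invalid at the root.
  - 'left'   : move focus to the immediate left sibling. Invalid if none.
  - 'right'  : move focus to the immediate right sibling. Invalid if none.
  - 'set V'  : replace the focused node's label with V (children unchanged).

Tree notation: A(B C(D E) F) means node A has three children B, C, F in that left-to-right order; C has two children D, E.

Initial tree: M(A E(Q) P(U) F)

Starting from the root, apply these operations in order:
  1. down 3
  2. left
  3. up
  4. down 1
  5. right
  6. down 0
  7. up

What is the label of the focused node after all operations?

Answer: P

Derivation:
Step 1 (down 3): focus=F path=3 depth=1 children=[] left=['A', 'E', 'P'] right=[] parent=M
Step 2 (left): focus=P path=2 depth=1 children=['U'] left=['A', 'E'] right=['F'] parent=M
Step 3 (up): focus=M path=root depth=0 children=['A', 'E', 'P', 'F'] (at root)
Step 4 (down 1): focus=E path=1 depth=1 children=['Q'] left=['A'] right=['P', 'F'] parent=M
Step 5 (right): focus=P path=2 depth=1 children=['U'] left=['A', 'E'] right=['F'] parent=M
Step 6 (down 0): focus=U path=2/0 depth=2 children=[] left=[] right=[] parent=P
Step 7 (up): focus=P path=2 depth=1 children=['U'] left=['A', 'E'] right=['F'] parent=M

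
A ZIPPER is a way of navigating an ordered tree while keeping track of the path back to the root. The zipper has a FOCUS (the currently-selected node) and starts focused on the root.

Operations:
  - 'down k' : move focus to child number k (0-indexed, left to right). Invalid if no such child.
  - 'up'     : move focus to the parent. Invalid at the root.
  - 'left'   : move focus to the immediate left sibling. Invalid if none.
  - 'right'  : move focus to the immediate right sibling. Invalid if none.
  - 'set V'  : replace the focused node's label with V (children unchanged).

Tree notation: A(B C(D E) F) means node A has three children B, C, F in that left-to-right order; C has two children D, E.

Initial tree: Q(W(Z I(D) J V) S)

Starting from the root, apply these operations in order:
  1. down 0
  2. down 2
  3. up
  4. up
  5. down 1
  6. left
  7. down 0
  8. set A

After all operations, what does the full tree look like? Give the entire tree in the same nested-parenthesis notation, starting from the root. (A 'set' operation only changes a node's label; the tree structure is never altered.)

Answer: Q(W(A I(D) J V) S)

Derivation:
Step 1 (down 0): focus=W path=0 depth=1 children=['Z', 'I', 'J', 'V'] left=[] right=['S'] parent=Q
Step 2 (down 2): focus=J path=0/2 depth=2 children=[] left=['Z', 'I'] right=['V'] parent=W
Step 3 (up): focus=W path=0 depth=1 children=['Z', 'I', 'J', 'V'] left=[] right=['S'] parent=Q
Step 4 (up): focus=Q path=root depth=0 children=['W', 'S'] (at root)
Step 5 (down 1): focus=S path=1 depth=1 children=[] left=['W'] right=[] parent=Q
Step 6 (left): focus=W path=0 depth=1 children=['Z', 'I', 'J', 'V'] left=[] right=['S'] parent=Q
Step 7 (down 0): focus=Z path=0/0 depth=2 children=[] left=[] right=['I', 'J', 'V'] parent=W
Step 8 (set A): focus=A path=0/0 depth=2 children=[] left=[] right=['I', 'J', 'V'] parent=W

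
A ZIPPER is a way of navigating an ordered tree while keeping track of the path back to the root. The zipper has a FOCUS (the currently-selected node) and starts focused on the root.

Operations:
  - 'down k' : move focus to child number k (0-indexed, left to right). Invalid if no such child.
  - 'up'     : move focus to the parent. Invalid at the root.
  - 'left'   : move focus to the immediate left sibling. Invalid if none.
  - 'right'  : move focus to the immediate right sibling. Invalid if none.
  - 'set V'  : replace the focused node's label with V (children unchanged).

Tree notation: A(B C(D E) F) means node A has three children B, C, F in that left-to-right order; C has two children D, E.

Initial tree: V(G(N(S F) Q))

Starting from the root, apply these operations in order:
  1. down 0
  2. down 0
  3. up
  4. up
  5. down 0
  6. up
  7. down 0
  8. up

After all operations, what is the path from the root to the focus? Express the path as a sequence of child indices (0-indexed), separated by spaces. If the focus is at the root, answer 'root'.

Answer: root

Derivation:
Step 1 (down 0): focus=G path=0 depth=1 children=['N', 'Q'] left=[] right=[] parent=V
Step 2 (down 0): focus=N path=0/0 depth=2 children=['S', 'F'] left=[] right=['Q'] parent=G
Step 3 (up): focus=G path=0 depth=1 children=['N', 'Q'] left=[] right=[] parent=V
Step 4 (up): focus=V path=root depth=0 children=['G'] (at root)
Step 5 (down 0): focus=G path=0 depth=1 children=['N', 'Q'] left=[] right=[] parent=V
Step 6 (up): focus=V path=root depth=0 children=['G'] (at root)
Step 7 (down 0): focus=G path=0 depth=1 children=['N', 'Q'] left=[] right=[] parent=V
Step 8 (up): focus=V path=root depth=0 children=['G'] (at root)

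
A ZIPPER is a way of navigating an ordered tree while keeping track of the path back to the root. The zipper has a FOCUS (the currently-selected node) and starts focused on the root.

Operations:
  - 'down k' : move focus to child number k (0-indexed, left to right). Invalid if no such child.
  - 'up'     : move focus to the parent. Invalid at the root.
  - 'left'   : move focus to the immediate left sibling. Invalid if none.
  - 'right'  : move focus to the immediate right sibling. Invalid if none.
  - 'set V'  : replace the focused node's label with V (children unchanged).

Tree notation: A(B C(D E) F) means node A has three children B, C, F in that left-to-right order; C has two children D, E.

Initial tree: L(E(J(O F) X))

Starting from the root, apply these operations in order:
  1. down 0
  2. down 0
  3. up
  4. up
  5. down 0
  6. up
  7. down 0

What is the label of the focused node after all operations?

Answer: E

Derivation:
Step 1 (down 0): focus=E path=0 depth=1 children=['J', 'X'] left=[] right=[] parent=L
Step 2 (down 0): focus=J path=0/0 depth=2 children=['O', 'F'] left=[] right=['X'] parent=E
Step 3 (up): focus=E path=0 depth=1 children=['J', 'X'] left=[] right=[] parent=L
Step 4 (up): focus=L path=root depth=0 children=['E'] (at root)
Step 5 (down 0): focus=E path=0 depth=1 children=['J', 'X'] left=[] right=[] parent=L
Step 6 (up): focus=L path=root depth=0 children=['E'] (at root)
Step 7 (down 0): focus=E path=0 depth=1 children=['J', 'X'] left=[] right=[] parent=L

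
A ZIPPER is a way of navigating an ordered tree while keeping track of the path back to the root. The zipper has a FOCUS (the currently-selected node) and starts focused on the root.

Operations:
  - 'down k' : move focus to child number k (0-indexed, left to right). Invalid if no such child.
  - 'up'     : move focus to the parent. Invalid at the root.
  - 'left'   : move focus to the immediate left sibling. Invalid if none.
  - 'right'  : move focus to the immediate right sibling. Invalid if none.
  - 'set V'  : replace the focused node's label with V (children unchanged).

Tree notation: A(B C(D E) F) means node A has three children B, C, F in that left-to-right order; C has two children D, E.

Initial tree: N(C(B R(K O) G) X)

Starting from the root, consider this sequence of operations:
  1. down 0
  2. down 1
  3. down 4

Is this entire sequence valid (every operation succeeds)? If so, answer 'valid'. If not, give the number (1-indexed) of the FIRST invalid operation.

Step 1 (down 0): focus=C path=0 depth=1 children=['B', 'R', 'G'] left=[] right=['X'] parent=N
Step 2 (down 1): focus=R path=0/1 depth=2 children=['K', 'O'] left=['B'] right=['G'] parent=C
Step 3 (down 4): INVALID

Answer: 3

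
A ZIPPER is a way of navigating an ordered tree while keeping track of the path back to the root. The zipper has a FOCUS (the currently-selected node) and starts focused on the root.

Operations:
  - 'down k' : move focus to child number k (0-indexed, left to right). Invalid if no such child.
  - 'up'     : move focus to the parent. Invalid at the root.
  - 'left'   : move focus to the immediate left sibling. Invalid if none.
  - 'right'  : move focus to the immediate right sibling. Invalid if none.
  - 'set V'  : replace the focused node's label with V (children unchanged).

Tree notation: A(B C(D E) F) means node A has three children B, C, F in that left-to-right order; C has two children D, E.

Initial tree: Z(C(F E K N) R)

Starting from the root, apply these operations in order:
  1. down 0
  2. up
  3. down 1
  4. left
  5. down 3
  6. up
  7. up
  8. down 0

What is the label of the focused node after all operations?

Step 1 (down 0): focus=C path=0 depth=1 children=['F', 'E', 'K', 'N'] left=[] right=['R'] parent=Z
Step 2 (up): focus=Z path=root depth=0 children=['C', 'R'] (at root)
Step 3 (down 1): focus=R path=1 depth=1 children=[] left=['C'] right=[] parent=Z
Step 4 (left): focus=C path=0 depth=1 children=['F', 'E', 'K', 'N'] left=[] right=['R'] parent=Z
Step 5 (down 3): focus=N path=0/3 depth=2 children=[] left=['F', 'E', 'K'] right=[] parent=C
Step 6 (up): focus=C path=0 depth=1 children=['F', 'E', 'K', 'N'] left=[] right=['R'] parent=Z
Step 7 (up): focus=Z path=root depth=0 children=['C', 'R'] (at root)
Step 8 (down 0): focus=C path=0 depth=1 children=['F', 'E', 'K', 'N'] left=[] right=['R'] parent=Z

Answer: C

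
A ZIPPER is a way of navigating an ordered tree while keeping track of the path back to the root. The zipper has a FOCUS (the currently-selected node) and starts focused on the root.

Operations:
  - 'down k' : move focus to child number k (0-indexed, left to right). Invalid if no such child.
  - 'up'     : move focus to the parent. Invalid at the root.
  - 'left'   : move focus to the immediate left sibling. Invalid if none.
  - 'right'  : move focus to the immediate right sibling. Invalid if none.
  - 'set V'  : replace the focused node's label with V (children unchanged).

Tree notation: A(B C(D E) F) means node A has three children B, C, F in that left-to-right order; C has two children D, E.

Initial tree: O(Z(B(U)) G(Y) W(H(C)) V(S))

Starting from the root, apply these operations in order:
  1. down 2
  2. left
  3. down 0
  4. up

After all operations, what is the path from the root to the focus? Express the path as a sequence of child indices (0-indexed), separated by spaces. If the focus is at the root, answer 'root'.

Step 1 (down 2): focus=W path=2 depth=1 children=['H'] left=['Z', 'G'] right=['V'] parent=O
Step 2 (left): focus=G path=1 depth=1 children=['Y'] left=['Z'] right=['W', 'V'] parent=O
Step 3 (down 0): focus=Y path=1/0 depth=2 children=[] left=[] right=[] parent=G
Step 4 (up): focus=G path=1 depth=1 children=['Y'] left=['Z'] right=['W', 'V'] parent=O

Answer: 1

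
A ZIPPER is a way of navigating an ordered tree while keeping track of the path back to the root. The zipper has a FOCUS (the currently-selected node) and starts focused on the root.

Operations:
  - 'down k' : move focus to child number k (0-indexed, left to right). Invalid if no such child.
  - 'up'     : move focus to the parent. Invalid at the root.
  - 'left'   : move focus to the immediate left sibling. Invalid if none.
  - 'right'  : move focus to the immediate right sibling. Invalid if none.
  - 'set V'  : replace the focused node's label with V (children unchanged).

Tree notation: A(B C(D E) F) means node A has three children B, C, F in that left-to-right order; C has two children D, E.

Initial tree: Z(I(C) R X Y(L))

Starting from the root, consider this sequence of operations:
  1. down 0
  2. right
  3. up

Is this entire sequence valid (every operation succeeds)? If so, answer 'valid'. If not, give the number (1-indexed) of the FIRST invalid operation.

Answer: valid

Derivation:
Step 1 (down 0): focus=I path=0 depth=1 children=['C'] left=[] right=['R', 'X', 'Y'] parent=Z
Step 2 (right): focus=R path=1 depth=1 children=[] left=['I'] right=['X', 'Y'] parent=Z
Step 3 (up): focus=Z path=root depth=0 children=['I', 'R', 'X', 'Y'] (at root)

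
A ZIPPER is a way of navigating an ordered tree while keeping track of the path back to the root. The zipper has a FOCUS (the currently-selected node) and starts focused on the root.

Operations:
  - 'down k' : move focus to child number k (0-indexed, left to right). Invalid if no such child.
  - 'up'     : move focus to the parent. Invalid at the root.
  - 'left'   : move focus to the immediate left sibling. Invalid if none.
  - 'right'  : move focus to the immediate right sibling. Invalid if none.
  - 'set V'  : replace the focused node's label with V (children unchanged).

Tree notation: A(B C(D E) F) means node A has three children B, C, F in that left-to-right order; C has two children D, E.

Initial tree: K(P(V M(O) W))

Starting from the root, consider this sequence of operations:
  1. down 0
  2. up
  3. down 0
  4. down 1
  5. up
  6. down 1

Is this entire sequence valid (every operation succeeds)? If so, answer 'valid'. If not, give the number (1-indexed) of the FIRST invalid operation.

Step 1 (down 0): focus=P path=0 depth=1 children=['V', 'M', 'W'] left=[] right=[] parent=K
Step 2 (up): focus=K path=root depth=0 children=['P'] (at root)
Step 3 (down 0): focus=P path=0 depth=1 children=['V', 'M', 'W'] left=[] right=[] parent=K
Step 4 (down 1): focus=M path=0/1 depth=2 children=['O'] left=['V'] right=['W'] parent=P
Step 5 (up): focus=P path=0 depth=1 children=['V', 'M', 'W'] left=[] right=[] parent=K
Step 6 (down 1): focus=M path=0/1 depth=2 children=['O'] left=['V'] right=['W'] parent=P

Answer: valid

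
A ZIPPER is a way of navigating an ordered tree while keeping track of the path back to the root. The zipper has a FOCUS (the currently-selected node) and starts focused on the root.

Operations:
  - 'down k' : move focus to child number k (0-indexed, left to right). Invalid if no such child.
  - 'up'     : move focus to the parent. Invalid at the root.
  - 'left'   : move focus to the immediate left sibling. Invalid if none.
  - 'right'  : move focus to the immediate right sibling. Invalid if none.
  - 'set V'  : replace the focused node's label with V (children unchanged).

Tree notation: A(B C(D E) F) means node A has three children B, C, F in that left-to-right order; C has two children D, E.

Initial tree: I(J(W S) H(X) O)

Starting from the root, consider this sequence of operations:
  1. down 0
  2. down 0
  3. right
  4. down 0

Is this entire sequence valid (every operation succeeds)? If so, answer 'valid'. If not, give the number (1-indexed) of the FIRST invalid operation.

Step 1 (down 0): focus=J path=0 depth=1 children=['W', 'S'] left=[] right=['H', 'O'] parent=I
Step 2 (down 0): focus=W path=0/0 depth=2 children=[] left=[] right=['S'] parent=J
Step 3 (right): focus=S path=0/1 depth=2 children=[] left=['W'] right=[] parent=J
Step 4 (down 0): INVALID

Answer: 4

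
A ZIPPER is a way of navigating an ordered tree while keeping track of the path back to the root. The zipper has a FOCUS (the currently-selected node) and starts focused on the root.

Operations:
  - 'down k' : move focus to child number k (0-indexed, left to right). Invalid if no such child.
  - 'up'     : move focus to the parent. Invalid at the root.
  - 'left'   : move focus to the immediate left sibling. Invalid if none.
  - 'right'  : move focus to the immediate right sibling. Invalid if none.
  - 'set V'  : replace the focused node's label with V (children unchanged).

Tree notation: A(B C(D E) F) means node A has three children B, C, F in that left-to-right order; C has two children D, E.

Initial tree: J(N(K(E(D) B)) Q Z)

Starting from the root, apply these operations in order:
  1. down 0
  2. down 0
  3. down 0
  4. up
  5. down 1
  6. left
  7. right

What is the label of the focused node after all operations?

Answer: B

Derivation:
Step 1 (down 0): focus=N path=0 depth=1 children=['K'] left=[] right=['Q', 'Z'] parent=J
Step 2 (down 0): focus=K path=0/0 depth=2 children=['E', 'B'] left=[] right=[] parent=N
Step 3 (down 0): focus=E path=0/0/0 depth=3 children=['D'] left=[] right=['B'] parent=K
Step 4 (up): focus=K path=0/0 depth=2 children=['E', 'B'] left=[] right=[] parent=N
Step 5 (down 1): focus=B path=0/0/1 depth=3 children=[] left=['E'] right=[] parent=K
Step 6 (left): focus=E path=0/0/0 depth=3 children=['D'] left=[] right=['B'] parent=K
Step 7 (right): focus=B path=0/0/1 depth=3 children=[] left=['E'] right=[] parent=K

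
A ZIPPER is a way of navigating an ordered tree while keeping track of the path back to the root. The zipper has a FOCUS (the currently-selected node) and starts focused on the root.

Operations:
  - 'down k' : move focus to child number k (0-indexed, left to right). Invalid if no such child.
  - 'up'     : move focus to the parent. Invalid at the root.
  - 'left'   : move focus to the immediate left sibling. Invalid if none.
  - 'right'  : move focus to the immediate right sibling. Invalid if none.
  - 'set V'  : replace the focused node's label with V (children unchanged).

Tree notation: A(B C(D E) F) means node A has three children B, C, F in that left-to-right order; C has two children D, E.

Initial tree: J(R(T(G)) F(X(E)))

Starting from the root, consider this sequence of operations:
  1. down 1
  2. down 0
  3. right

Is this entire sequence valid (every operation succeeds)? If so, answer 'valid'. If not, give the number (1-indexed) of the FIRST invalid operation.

Step 1 (down 1): focus=F path=1 depth=1 children=['X'] left=['R'] right=[] parent=J
Step 2 (down 0): focus=X path=1/0 depth=2 children=['E'] left=[] right=[] parent=F
Step 3 (right): INVALID

Answer: 3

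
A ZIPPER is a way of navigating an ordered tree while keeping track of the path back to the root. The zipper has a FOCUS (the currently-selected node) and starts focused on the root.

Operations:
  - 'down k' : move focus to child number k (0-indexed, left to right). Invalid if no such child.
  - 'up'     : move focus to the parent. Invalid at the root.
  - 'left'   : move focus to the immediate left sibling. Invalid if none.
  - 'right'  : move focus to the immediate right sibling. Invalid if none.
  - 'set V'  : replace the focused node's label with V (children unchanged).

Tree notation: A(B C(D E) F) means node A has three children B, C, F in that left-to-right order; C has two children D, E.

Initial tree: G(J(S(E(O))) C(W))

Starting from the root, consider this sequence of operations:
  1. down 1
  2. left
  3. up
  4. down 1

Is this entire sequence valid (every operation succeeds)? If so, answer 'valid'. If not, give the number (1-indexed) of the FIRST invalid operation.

Step 1 (down 1): focus=C path=1 depth=1 children=['W'] left=['J'] right=[] parent=G
Step 2 (left): focus=J path=0 depth=1 children=['S'] left=[] right=['C'] parent=G
Step 3 (up): focus=G path=root depth=0 children=['J', 'C'] (at root)
Step 4 (down 1): focus=C path=1 depth=1 children=['W'] left=['J'] right=[] parent=G

Answer: valid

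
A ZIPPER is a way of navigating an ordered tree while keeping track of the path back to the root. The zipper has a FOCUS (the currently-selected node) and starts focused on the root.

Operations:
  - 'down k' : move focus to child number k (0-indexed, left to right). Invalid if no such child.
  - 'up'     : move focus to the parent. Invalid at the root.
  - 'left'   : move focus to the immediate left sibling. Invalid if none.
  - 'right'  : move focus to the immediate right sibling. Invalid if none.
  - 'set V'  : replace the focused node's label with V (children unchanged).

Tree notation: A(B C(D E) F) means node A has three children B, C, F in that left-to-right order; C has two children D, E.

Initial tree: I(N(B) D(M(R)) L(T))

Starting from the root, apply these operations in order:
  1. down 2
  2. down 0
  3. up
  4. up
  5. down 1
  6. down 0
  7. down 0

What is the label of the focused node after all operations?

Step 1 (down 2): focus=L path=2 depth=1 children=['T'] left=['N', 'D'] right=[] parent=I
Step 2 (down 0): focus=T path=2/0 depth=2 children=[] left=[] right=[] parent=L
Step 3 (up): focus=L path=2 depth=1 children=['T'] left=['N', 'D'] right=[] parent=I
Step 4 (up): focus=I path=root depth=0 children=['N', 'D', 'L'] (at root)
Step 5 (down 1): focus=D path=1 depth=1 children=['M'] left=['N'] right=['L'] parent=I
Step 6 (down 0): focus=M path=1/0 depth=2 children=['R'] left=[] right=[] parent=D
Step 7 (down 0): focus=R path=1/0/0 depth=3 children=[] left=[] right=[] parent=M

Answer: R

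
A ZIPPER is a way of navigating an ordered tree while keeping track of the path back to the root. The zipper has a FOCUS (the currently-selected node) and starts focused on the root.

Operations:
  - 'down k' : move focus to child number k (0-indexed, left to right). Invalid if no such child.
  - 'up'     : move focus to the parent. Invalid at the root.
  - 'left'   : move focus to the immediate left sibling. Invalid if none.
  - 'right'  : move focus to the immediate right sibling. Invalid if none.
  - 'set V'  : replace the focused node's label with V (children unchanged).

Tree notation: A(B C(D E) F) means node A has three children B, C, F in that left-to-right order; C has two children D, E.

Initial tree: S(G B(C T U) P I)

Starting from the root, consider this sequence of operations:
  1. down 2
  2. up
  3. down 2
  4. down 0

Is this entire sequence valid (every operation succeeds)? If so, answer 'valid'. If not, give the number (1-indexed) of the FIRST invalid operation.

Step 1 (down 2): focus=P path=2 depth=1 children=[] left=['G', 'B'] right=['I'] parent=S
Step 2 (up): focus=S path=root depth=0 children=['G', 'B', 'P', 'I'] (at root)
Step 3 (down 2): focus=P path=2 depth=1 children=[] left=['G', 'B'] right=['I'] parent=S
Step 4 (down 0): INVALID

Answer: 4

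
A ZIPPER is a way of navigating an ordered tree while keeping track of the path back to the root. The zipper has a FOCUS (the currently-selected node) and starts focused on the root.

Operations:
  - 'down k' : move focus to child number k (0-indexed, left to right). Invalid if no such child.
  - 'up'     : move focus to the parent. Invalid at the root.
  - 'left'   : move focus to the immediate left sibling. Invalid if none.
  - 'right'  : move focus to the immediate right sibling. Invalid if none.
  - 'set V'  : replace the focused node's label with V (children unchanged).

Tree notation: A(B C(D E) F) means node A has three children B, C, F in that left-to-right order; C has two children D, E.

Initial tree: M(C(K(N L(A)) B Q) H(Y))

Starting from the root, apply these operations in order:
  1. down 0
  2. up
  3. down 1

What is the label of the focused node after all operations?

Answer: H

Derivation:
Step 1 (down 0): focus=C path=0 depth=1 children=['K', 'B', 'Q'] left=[] right=['H'] parent=M
Step 2 (up): focus=M path=root depth=0 children=['C', 'H'] (at root)
Step 3 (down 1): focus=H path=1 depth=1 children=['Y'] left=['C'] right=[] parent=M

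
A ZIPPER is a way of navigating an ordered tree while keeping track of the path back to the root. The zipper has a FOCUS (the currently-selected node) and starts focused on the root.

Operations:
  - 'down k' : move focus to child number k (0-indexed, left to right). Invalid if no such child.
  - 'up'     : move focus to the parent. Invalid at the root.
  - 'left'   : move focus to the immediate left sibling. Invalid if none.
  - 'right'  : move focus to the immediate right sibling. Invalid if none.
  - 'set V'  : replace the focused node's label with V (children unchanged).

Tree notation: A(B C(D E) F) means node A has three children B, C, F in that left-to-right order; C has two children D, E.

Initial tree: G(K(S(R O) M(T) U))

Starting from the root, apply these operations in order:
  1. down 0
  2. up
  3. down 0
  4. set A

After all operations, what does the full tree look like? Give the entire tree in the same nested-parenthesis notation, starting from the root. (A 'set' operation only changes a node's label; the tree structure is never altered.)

Step 1 (down 0): focus=K path=0 depth=1 children=['S', 'M', 'U'] left=[] right=[] parent=G
Step 2 (up): focus=G path=root depth=0 children=['K'] (at root)
Step 3 (down 0): focus=K path=0 depth=1 children=['S', 'M', 'U'] left=[] right=[] parent=G
Step 4 (set A): focus=A path=0 depth=1 children=['S', 'M', 'U'] left=[] right=[] parent=G

Answer: G(A(S(R O) M(T) U))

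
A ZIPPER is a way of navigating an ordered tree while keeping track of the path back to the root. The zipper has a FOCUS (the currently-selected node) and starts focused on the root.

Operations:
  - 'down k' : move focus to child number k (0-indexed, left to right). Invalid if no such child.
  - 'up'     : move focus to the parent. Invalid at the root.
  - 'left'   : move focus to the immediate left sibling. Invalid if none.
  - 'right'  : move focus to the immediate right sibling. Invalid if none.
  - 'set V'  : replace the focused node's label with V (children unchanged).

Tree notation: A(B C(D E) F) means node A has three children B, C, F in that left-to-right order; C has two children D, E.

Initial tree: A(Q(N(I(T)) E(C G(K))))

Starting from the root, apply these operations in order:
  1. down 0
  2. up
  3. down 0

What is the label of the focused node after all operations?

Answer: Q

Derivation:
Step 1 (down 0): focus=Q path=0 depth=1 children=['N', 'E'] left=[] right=[] parent=A
Step 2 (up): focus=A path=root depth=0 children=['Q'] (at root)
Step 3 (down 0): focus=Q path=0 depth=1 children=['N', 'E'] left=[] right=[] parent=A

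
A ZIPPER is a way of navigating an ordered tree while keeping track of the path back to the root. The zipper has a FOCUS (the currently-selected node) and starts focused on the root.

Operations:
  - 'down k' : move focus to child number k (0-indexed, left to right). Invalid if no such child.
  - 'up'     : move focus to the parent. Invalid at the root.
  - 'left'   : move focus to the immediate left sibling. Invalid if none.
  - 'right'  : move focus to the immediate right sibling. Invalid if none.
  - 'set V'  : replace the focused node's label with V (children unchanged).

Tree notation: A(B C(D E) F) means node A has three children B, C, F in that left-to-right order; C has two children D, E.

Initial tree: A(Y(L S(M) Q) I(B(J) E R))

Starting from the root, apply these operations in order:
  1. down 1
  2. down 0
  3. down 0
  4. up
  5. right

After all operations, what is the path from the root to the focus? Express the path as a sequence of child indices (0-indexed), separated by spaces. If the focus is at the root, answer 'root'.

Step 1 (down 1): focus=I path=1 depth=1 children=['B', 'E', 'R'] left=['Y'] right=[] parent=A
Step 2 (down 0): focus=B path=1/0 depth=2 children=['J'] left=[] right=['E', 'R'] parent=I
Step 3 (down 0): focus=J path=1/0/0 depth=3 children=[] left=[] right=[] parent=B
Step 4 (up): focus=B path=1/0 depth=2 children=['J'] left=[] right=['E', 'R'] parent=I
Step 5 (right): focus=E path=1/1 depth=2 children=[] left=['B'] right=['R'] parent=I

Answer: 1 1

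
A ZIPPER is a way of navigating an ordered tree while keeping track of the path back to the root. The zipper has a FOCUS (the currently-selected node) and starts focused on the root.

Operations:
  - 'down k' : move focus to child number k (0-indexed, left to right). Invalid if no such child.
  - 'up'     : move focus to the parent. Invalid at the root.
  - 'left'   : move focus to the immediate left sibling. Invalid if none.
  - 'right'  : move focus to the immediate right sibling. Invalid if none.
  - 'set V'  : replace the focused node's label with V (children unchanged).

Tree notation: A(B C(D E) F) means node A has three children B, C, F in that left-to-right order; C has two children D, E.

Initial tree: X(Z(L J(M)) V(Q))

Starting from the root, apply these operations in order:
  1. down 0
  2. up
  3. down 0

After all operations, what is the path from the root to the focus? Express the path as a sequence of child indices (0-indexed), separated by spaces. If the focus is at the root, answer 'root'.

Answer: 0

Derivation:
Step 1 (down 0): focus=Z path=0 depth=1 children=['L', 'J'] left=[] right=['V'] parent=X
Step 2 (up): focus=X path=root depth=0 children=['Z', 'V'] (at root)
Step 3 (down 0): focus=Z path=0 depth=1 children=['L', 'J'] left=[] right=['V'] parent=X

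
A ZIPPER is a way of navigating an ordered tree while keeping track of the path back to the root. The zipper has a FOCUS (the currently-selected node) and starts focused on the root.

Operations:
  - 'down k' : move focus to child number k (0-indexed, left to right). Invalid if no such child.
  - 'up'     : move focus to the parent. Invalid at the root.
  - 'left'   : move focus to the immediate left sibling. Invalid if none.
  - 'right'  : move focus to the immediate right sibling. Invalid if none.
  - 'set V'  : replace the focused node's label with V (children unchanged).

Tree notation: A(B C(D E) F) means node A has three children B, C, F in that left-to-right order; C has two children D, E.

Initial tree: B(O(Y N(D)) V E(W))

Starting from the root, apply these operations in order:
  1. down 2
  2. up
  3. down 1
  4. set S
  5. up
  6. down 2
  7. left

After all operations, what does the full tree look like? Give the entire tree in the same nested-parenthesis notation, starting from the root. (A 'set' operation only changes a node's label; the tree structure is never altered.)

Step 1 (down 2): focus=E path=2 depth=1 children=['W'] left=['O', 'V'] right=[] parent=B
Step 2 (up): focus=B path=root depth=0 children=['O', 'V', 'E'] (at root)
Step 3 (down 1): focus=V path=1 depth=1 children=[] left=['O'] right=['E'] parent=B
Step 4 (set S): focus=S path=1 depth=1 children=[] left=['O'] right=['E'] parent=B
Step 5 (up): focus=B path=root depth=0 children=['O', 'S', 'E'] (at root)
Step 6 (down 2): focus=E path=2 depth=1 children=['W'] left=['O', 'S'] right=[] parent=B
Step 7 (left): focus=S path=1 depth=1 children=[] left=['O'] right=['E'] parent=B

Answer: B(O(Y N(D)) S E(W))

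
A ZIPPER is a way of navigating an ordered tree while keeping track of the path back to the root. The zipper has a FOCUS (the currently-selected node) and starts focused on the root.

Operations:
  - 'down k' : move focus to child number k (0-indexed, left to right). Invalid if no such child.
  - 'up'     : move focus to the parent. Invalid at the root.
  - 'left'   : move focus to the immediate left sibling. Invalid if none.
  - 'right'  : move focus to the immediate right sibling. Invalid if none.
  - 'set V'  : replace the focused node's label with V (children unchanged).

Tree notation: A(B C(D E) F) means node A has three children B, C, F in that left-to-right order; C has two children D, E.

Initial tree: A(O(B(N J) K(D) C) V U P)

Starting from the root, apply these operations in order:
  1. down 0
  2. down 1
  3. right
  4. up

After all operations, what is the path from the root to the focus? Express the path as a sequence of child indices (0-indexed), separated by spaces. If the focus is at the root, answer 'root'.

Step 1 (down 0): focus=O path=0 depth=1 children=['B', 'K', 'C'] left=[] right=['V', 'U', 'P'] parent=A
Step 2 (down 1): focus=K path=0/1 depth=2 children=['D'] left=['B'] right=['C'] parent=O
Step 3 (right): focus=C path=0/2 depth=2 children=[] left=['B', 'K'] right=[] parent=O
Step 4 (up): focus=O path=0 depth=1 children=['B', 'K', 'C'] left=[] right=['V', 'U', 'P'] parent=A

Answer: 0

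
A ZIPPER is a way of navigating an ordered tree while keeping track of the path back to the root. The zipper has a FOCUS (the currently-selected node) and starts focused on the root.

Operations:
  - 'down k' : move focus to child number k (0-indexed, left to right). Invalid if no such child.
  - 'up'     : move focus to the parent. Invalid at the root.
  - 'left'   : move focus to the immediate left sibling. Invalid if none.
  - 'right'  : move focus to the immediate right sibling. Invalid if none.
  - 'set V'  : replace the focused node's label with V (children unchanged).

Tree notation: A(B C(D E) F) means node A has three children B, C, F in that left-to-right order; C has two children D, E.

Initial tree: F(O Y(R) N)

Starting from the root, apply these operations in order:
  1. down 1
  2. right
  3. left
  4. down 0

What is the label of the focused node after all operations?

Answer: R

Derivation:
Step 1 (down 1): focus=Y path=1 depth=1 children=['R'] left=['O'] right=['N'] parent=F
Step 2 (right): focus=N path=2 depth=1 children=[] left=['O', 'Y'] right=[] parent=F
Step 3 (left): focus=Y path=1 depth=1 children=['R'] left=['O'] right=['N'] parent=F
Step 4 (down 0): focus=R path=1/0 depth=2 children=[] left=[] right=[] parent=Y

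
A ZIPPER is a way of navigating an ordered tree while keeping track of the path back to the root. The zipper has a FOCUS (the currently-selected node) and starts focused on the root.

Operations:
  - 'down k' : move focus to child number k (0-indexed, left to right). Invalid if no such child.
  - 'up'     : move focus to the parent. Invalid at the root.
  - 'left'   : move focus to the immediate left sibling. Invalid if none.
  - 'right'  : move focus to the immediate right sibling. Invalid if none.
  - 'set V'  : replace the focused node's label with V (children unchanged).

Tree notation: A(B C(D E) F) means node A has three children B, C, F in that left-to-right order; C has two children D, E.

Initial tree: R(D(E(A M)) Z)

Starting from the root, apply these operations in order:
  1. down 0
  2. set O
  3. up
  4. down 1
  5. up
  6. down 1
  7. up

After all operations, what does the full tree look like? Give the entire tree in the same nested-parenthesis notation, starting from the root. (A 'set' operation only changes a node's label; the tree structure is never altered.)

Answer: R(O(E(A M)) Z)

Derivation:
Step 1 (down 0): focus=D path=0 depth=1 children=['E'] left=[] right=['Z'] parent=R
Step 2 (set O): focus=O path=0 depth=1 children=['E'] left=[] right=['Z'] parent=R
Step 3 (up): focus=R path=root depth=0 children=['O', 'Z'] (at root)
Step 4 (down 1): focus=Z path=1 depth=1 children=[] left=['O'] right=[] parent=R
Step 5 (up): focus=R path=root depth=0 children=['O', 'Z'] (at root)
Step 6 (down 1): focus=Z path=1 depth=1 children=[] left=['O'] right=[] parent=R
Step 7 (up): focus=R path=root depth=0 children=['O', 'Z'] (at root)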